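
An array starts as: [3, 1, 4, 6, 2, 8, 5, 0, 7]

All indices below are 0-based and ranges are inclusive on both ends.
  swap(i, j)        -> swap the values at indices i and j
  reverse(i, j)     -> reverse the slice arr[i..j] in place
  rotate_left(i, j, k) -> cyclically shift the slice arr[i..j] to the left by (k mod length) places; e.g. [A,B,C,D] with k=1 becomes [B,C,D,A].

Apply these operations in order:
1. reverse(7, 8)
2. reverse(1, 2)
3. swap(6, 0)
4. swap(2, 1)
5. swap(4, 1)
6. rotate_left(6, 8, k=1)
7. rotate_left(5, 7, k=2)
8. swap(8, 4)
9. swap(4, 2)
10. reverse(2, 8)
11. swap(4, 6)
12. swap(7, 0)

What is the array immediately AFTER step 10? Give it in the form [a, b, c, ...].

Answer: [5, 2, 1, 7, 8, 0, 4, 6, 3]

Derivation:
After 1 (reverse(7, 8)): [3, 1, 4, 6, 2, 8, 5, 7, 0]
After 2 (reverse(1, 2)): [3, 4, 1, 6, 2, 8, 5, 7, 0]
After 3 (swap(6, 0)): [5, 4, 1, 6, 2, 8, 3, 7, 0]
After 4 (swap(2, 1)): [5, 1, 4, 6, 2, 8, 3, 7, 0]
After 5 (swap(4, 1)): [5, 2, 4, 6, 1, 8, 3, 7, 0]
After 6 (rotate_left(6, 8, k=1)): [5, 2, 4, 6, 1, 8, 7, 0, 3]
After 7 (rotate_left(5, 7, k=2)): [5, 2, 4, 6, 1, 0, 8, 7, 3]
After 8 (swap(8, 4)): [5, 2, 4, 6, 3, 0, 8, 7, 1]
After 9 (swap(4, 2)): [5, 2, 3, 6, 4, 0, 8, 7, 1]
After 10 (reverse(2, 8)): [5, 2, 1, 7, 8, 0, 4, 6, 3]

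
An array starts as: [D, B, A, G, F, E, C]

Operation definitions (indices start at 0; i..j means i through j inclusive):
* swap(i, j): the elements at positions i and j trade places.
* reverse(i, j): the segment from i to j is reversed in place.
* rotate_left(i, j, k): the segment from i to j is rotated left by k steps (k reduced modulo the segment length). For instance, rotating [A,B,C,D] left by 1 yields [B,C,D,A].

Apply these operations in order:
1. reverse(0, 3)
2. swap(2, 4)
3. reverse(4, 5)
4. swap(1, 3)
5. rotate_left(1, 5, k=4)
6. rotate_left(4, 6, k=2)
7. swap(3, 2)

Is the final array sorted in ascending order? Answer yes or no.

After 1 (reverse(0, 3)): [G, A, B, D, F, E, C]
After 2 (swap(2, 4)): [G, A, F, D, B, E, C]
After 3 (reverse(4, 5)): [G, A, F, D, E, B, C]
After 4 (swap(1, 3)): [G, D, F, A, E, B, C]
After 5 (rotate_left(1, 5, k=4)): [G, B, D, F, A, E, C]
After 6 (rotate_left(4, 6, k=2)): [G, B, D, F, C, A, E]
After 7 (swap(3, 2)): [G, B, F, D, C, A, E]

Answer: no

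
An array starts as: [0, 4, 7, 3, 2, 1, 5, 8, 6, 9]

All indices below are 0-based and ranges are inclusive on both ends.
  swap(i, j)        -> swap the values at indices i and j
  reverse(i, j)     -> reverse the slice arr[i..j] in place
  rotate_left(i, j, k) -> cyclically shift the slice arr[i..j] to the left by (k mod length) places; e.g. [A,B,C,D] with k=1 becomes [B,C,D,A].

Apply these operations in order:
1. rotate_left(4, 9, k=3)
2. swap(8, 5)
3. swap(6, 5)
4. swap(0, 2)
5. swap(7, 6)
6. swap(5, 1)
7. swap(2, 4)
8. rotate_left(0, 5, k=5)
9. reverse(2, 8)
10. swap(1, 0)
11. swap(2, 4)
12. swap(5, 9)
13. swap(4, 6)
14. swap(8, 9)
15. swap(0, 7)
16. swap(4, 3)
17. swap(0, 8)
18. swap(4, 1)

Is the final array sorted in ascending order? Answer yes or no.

Answer: yes

Derivation:
After 1 (rotate_left(4, 9, k=3)): [0, 4, 7, 3, 8, 6, 9, 2, 1, 5]
After 2 (swap(8, 5)): [0, 4, 7, 3, 8, 1, 9, 2, 6, 5]
After 3 (swap(6, 5)): [0, 4, 7, 3, 8, 9, 1, 2, 6, 5]
After 4 (swap(0, 2)): [7, 4, 0, 3, 8, 9, 1, 2, 6, 5]
After 5 (swap(7, 6)): [7, 4, 0, 3, 8, 9, 2, 1, 6, 5]
After 6 (swap(5, 1)): [7, 9, 0, 3, 8, 4, 2, 1, 6, 5]
After 7 (swap(2, 4)): [7, 9, 8, 3, 0, 4, 2, 1, 6, 5]
After 8 (rotate_left(0, 5, k=5)): [4, 7, 9, 8, 3, 0, 2, 1, 6, 5]
After 9 (reverse(2, 8)): [4, 7, 6, 1, 2, 0, 3, 8, 9, 5]
After 10 (swap(1, 0)): [7, 4, 6, 1, 2, 0, 3, 8, 9, 5]
After 11 (swap(2, 4)): [7, 4, 2, 1, 6, 0, 3, 8, 9, 5]
After 12 (swap(5, 9)): [7, 4, 2, 1, 6, 5, 3, 8, 9, 0]
After 13 (swap(4, 6)): [7, 4, 2, 1, 3, 5, 6, 8, 9, 0]
After 14 (swap(8, 9)): [7, 4, 2, 1, 3, 5, 6, 8, 0, 9]
After 15 (swap(0, 7)): [8, 4, 2, 1, 3, 5, 6, 7, 0, 9]
After 16 (swap(4, 3)): [8, 4, 2, 3, 1, 5, 6, 7, 0, 9]
After 17 (swap(0, 8)): [0, 4, 2, 3, 1, 5, 6, 7, 8, 9]
After 18 (swap(4, 1)): [0, 1, 2, 3, 4, 5, 6, 7, 8, 9]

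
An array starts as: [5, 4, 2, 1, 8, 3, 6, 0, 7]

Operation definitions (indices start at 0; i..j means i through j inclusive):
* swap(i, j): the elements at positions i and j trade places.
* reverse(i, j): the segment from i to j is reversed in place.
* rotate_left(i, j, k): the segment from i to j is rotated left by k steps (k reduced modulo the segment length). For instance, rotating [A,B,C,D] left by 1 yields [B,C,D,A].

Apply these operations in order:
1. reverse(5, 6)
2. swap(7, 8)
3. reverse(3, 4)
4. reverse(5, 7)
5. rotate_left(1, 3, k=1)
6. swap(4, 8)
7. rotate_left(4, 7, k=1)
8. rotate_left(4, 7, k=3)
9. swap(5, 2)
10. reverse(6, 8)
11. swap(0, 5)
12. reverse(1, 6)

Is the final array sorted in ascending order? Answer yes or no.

After 1 (reverse(5, 6)): [5, 4, 2, 1, 8, 6, 3, 0, 7]
After 2 (swap(7, 8)): [5, 4, 2, 1, 8, 6, 3, 7, 0]
After 3 (reverse(3, 4)): [5, 4, 2, 8, 1, 6, 3, 7, 0]
After 4 (reverse(5, 7)): [5, 4, 2, 8, 1, 7, 3, 6, 0]
After 5 (rotate_left(1, 3, k=1)): [5, 2, 8, 4, 1, 7, 3, 6, 0]
After 6 (swap(4, 8)): [5, 2, 8, 4, 0, 7, 3, 6, 1]
After 7 (rotate_left(4, 7, k=1)): [5, 2, 8, 4, 7, 3, 6, 0, 1]
After 8 (rotate_left(4, 7, k=3)): [5, 2, 8, 4, 0, 7, 3, 6, 1]
After 9 (swap(5, 2)): [5, 2, 7, 4, 0, 8, 3, 6, 1]
After 10 (reverse(6, 8)): [5, 2, 7, 4, 0, 8, 1, 6, 3]
After 11 (swap(0, 5)): [8, 2, 7, 4, 0, 5, 1, 6, 3]
After 12 (reverse(1, 6)): [8, 1, 5, 0, 4, 7, 2, 6, 3]

Answer: no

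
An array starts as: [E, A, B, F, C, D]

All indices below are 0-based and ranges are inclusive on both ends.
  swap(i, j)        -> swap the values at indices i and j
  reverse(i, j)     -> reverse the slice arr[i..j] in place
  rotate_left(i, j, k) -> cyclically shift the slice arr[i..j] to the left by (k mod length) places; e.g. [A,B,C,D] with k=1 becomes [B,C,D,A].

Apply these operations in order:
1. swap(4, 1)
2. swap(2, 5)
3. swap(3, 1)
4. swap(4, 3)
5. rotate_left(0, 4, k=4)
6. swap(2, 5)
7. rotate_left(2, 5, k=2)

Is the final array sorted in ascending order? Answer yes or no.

After 1 (swap(4, 1)): [E, C, B, F, A, D]
After 2 (swap(2, 5)): [E, C, D, F, A, B]
After 3 (swap(3, 1)): [E, F, D, C, A, B]
After 4 (swap(4, 3)): [E, F, D, A, C, B]
After 5 (rotate_left(0, 4, k=4)): [C, E, F, D, A, B]
After 6 (swap(2, 5)): [C, E, B, D, A, F]
After 7 (rotate_left(2, 5, k=2)): [C, E, A, F, B, D]

Answer: no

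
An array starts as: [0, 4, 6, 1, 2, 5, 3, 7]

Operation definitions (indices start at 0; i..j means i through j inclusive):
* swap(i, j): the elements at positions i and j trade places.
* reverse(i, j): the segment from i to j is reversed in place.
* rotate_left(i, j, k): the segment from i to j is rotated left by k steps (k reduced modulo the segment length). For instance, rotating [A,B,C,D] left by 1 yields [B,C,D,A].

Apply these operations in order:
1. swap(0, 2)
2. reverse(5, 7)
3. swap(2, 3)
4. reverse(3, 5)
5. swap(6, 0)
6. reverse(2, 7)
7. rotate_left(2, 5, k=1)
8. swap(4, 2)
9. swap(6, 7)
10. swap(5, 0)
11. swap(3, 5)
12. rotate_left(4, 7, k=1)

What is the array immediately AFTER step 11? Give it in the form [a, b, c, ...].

After 1 (swap(0, 2)): [6, 4, 0, 1, 2, 5, 3, 7]
After 2 (reverse(5, 7)): [6, 4, 0, 1, 2, 7, 3, 5]
After 3 (swap(2, 3)): [6, 4, 1, 0, 2, 7, 3, 5]
After 4 (reverse(3, 5)): [6, 4, 1, 7, 2, 0, 3, 5]
After 5 (swap(6, 0)): [3, 4, 1, 7, 2, 0, 6, 5]
After 6 (reverse(2, 7)): [3, 4, 5, 6, 0, 2, 7, 1]
After 7 (rotate_left(2, 5, k=1)): [3, 4, 6, 0, 2, 5, 7, 1]
After 8 (swap(4, 2)): [3, 4, 2, 0, 6, 5, 7, 1]
After 9 (swap(6, 7)): [3, 4, 2, 0, 6, 5, 1, 7]
After 10 (swap(5, 0)): [5, 4, 2, 0, 6, 3, 1, 7]
After 11 (swap(3, 5)): [5, 4, 2, 3, 6, 0, 1, 7]

Answer: [5, 4, 2, 3, 6, 0, 1, 7]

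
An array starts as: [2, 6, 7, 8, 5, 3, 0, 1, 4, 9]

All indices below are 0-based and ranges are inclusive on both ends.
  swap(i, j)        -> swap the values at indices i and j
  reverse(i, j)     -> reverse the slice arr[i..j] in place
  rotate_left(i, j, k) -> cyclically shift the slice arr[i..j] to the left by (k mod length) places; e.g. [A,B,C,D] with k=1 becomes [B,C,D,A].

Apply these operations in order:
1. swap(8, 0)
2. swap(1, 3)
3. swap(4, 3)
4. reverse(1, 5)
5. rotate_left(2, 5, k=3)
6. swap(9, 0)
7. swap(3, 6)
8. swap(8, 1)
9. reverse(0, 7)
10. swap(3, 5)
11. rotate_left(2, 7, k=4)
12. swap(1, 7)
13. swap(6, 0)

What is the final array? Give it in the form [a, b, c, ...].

Answer: [0, 5, 2, 9, 7, 8, 1, 6, 3, 4]

Derivation:
After 1 (swap(8, 0)): [4, 6, 7, 8, 5, 3, 0, 1, 2, 9]
After 2 (swap(1, 3)): [4, 8, 7, 6, 5, 3, 0, 1, 2, 9]
After 3 (swap(4, 3)): [4, 8, 7, 5, 6, 3, 0, 1, 2, 9]
After 4 (reverse(1, 5)): [4, 3, 6, 5, 7, 8, 0, 1, 2, 9]
After 5 (rotate_left(2, 5, k=3)): [4, 3, 8, 6, 5, 7, 0, 1, 2, 9]
After 6 (swap(9, 0)): [9, 3, 8, 6, 5, 7, 0, 1, 2, 4]
After 7 (swap(3, 6)): [9, 3, 8, 0, 5, 7, 6, 1, 2, 4]
After 8 (swap(8, 1)): [9, 2, 8, 0, 5, 7, 6, 1, 3, 4]
After 9 (reverse(0, 7)): [1, 6, 7, 5, 0, 8, 2, 9, 3, 4]
After 10 (swap(3, 5)): [1, 6, 7, 8, 0, 5, 2, 9, 3, 4]
After 11 (rotate_left(2, 7, k=4)): [1, 6, 2, 9, 7, 8, 0, 5, 3, 4]
After 12 (swap(1, 7)): [1, 5, 2, 9, 7, 8, 0, 6, 3, 4]
After 13 (swap(6, 0)): [0, 5, 2, 9, 7, 8, 1, 6, 3, 4]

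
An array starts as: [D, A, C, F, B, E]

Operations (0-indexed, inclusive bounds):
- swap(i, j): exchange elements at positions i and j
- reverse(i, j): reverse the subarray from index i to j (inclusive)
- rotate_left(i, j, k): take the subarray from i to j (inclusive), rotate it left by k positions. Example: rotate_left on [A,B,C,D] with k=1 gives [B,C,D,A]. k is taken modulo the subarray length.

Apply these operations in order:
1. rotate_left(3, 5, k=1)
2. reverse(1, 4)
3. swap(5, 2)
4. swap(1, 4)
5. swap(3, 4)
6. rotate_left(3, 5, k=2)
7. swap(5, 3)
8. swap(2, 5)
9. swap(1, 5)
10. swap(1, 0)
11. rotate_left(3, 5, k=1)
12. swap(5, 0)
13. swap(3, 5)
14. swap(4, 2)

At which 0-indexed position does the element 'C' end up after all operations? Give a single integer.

After 1 (rotate_left(3, 5, k=1)): [D, A, C, B, E, F]
After 2 (reverse(1, 4)): [D, E, B, C, A, F]
After 3 (swap(5, 2)): [D, E, F, C, A, B]
After 4 (swap(1, 4)): [D, A, F, C, E, B]
After 5 (swap(3, 4)): [D, A, F, E, C, B]
After 6 (rotate_left(3, 5, k=2)): [D, A, F, B, E, C]
After 7 (swap(5, 3)): [D, A, F, C, E, B]
After 8 (swap(2, 5)): [D, A, B, C, E, F]
After 9 (swap(1, 5)): [D, F, B, C, E, A]
After 10 (swap(1, 0)): [F, D, B, C, E, A]
After 11 (rotate_left(3, 5, k=1)): [F, D, B, E, A, C]
After 12 (swap(5, 0)): [C, D, B, E, A, F]
After 13 (swap(3, 5)): [C, D, B, F, A, E]
After 14 (swap(4, 2)): [C, D, A, F, B, E]

Answer: 0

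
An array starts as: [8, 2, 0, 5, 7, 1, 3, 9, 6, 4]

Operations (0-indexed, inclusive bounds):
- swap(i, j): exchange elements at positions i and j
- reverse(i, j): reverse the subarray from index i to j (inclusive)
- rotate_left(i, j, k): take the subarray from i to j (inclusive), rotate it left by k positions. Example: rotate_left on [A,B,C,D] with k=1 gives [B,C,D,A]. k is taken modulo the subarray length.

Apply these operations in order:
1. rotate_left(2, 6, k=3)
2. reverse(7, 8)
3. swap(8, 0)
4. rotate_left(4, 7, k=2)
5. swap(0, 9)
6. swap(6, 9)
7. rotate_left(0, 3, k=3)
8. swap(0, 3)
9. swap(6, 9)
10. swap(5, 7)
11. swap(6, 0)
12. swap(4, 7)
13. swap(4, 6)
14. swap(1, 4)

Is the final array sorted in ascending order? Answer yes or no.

After 1 (rotate_left(2, 6, k=3)): [8, 2, 1, 3, 0, 5, 7, 9, 6, 4]
After 2 (reverse(7, 8)): [8, 2, 1, 3, 0, 5, 7, 6, 9, 4]
After 3 (swap(8, 0)): [9, 2, 1, 3, 0, 5, 7, 6, 8, 4]
After 4 (rotate_left(4, 7, k=2)): [9, 2, 1, 3, 7, 6, 0, 5, 8, 4]
After 5 (swap(0, 9)): [4, 2, 1, 3, 7, 6, 0, 5, 8, 9]
After 6 (swap(6, 9)): [4, 2, 1, 3, 7, 6, 9, 5, 8, 0]
After 7 (rotate_left(0, 3, k=3)): [3, 4, 2, 1, 7, 6, 9, 5, 8, 0]
After 8 (swap(0, 3)): [1, 4, 2, 3, 7, 6, 9, 5, 8, 0]
After 9 (swap(6, 9)): [1, 4, 2, 3, 7, 6, 0, 5, 8, 9]
After 10 (swap(5, 7)): [1, 4, 2, 3, 7, 5, 0, 6, 8, 9]
After 11 (swap(6, 0)): [0, 4, 2, 3, 7, 5, 1, 6, 8, 9]
After 12 (swap(4, 7)): [0, 4, 2, 3, 6, 5, 1, 7, 8, 9]
After 13 (swap(4, 6)): [0, 4, 2, 3, 1, 5, 6, 7, 8, 9]
After 14 (swap(1, 4)): [0, 1, 2, 3, 4, 5, 6, 7, 8, 9]

Answer: yes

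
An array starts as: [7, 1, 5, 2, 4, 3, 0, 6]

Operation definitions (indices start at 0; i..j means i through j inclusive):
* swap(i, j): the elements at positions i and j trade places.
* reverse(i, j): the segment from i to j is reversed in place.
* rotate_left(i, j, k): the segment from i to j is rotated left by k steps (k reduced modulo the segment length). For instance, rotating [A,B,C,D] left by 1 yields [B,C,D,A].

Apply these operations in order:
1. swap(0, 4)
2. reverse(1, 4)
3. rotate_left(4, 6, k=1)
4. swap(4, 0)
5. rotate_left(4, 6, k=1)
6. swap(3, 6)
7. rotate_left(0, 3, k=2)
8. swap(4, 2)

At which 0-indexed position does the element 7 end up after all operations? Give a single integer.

After 1 (swap(0, 4)): [4, 1, 5, 2, 7, 3, 0, 6]
After 2 (reverse(1, 4)): [4, 7, 2, 5, 1, 3, 0, 6]
After 3 (rotate_left(4, 6, k=1)): [4, 7, 2, 5, 3, 0, 1, 6]
After 4 (swap(4, 0)): [3, 7, 2, 5, 4, 0, 1, 6]
After 5 (rotate_left(4, 6, k=1)): [3, 7, 2, 5, 0, 1, 4, 6]
After 6 (swap(3, 6)): [3, 7, 2, 4, 0, 1, 5, 6]
After 7 (rotate_left(0, 3, k=2)): [2, 4, 3, 7, 0, 1, 5, 6]
After 8 (swap(4, 2)): [2, 4, 0, 7, 3, 1, 5, 6]

Answer: 3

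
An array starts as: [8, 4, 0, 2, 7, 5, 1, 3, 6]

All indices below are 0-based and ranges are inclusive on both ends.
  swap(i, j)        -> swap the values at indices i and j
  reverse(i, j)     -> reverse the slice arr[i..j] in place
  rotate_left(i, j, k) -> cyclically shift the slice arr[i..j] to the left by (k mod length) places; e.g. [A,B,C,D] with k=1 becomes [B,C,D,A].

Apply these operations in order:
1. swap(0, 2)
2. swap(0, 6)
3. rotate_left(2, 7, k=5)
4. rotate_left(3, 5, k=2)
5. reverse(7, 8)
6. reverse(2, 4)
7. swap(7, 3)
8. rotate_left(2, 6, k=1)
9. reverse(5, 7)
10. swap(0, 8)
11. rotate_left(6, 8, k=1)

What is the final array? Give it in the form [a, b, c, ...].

Answer: [0, 4, 6, 3, 2, 7, 5, 1, 8]

Derivation:
After 1 (swap(0, 2)): [0, 4, 8, 2, 7, 5, 1, 3, 6]
After 2 (swap(0, 6)): [1, 4, 8, 2, 7, 5, 0, 3, 6]
After 3 (rotate_left(2, 7, k=5)): [1, 4, 3, 8, 2, 7, 5, 0, 6]
After 4 (rotate_left(3, 5, k=2)): [1, 4, 3, 7, 8, 2, 5, 0, 6]
After 5 (reverse(7, 8)): [1, 4, 3, 7, 8, 2, 5, 6, 0]
After 6 (reverse(2, 4)): [1, 4, 8, 7, 3, 2, 5, 6, 0]
After 7 (swap(7, 3)): [1, 4, 8, 6, 3, 2, 5, 7, 0]
After 8 (rotate_left(2, 6, k=1)): [1, 4, 6, 3, 2, 5, 8, 7, 0]
After 9 (reverse(5, 7)): [1, 4, 6, 3, 2, 7, 8, 5, 0]
After 10 (swap(0, 8)): [0, 4, 6, 3, 2, 7, 8, 5, 1]
After 11 (rotate_left(6, 8, k=1)): [0, 4, 6, 3, 2, 7, 5, 1, 8]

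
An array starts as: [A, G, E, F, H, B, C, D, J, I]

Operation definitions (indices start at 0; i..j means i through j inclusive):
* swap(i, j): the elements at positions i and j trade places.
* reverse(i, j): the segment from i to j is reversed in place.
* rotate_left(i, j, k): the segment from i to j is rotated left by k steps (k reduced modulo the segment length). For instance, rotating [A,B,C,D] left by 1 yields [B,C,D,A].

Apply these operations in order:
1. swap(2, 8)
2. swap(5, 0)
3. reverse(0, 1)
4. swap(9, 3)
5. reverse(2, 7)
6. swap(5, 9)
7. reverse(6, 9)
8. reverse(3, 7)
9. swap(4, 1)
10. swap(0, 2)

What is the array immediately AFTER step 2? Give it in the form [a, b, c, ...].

After 1 (swap(2, 8)): [A, G, J, F, H, B, C, D, E, I]
After 2 (swap(5, 0)): [B, G, J, F, H, A, C, D, E, I]

Answer: [B, G, J, F, H, A, C, D, E, I]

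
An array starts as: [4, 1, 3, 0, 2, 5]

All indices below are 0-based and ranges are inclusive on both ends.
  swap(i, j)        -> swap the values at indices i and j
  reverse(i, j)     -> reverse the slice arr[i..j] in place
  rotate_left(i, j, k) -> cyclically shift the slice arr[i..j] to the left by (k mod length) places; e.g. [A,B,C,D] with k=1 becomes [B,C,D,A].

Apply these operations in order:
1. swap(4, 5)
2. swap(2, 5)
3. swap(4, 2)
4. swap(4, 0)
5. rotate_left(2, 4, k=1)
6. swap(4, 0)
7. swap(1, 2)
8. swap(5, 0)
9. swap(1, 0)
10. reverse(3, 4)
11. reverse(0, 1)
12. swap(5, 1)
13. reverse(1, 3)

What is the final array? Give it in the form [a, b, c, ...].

Answer: [3, 2, 1, 5, 4, 0]

Derivation:
After 1 (swap(4, 5)): [4, 1, 3, 0, 5, 2]
After 2 (swap(2, 5)): [4, 1, 2, 0, 5, 3]
After 3 (swap(4, 2)): [4, 1, 5, 0, 2, 3]
After 4 (swap(4, 0)): [2, 1, 5, 0, 4, 3]
After 5 (rotate_left(2, 4, k=1)): [2, 1, 0, 4, 5, 3]
After 6 (swap(4, 0)): [5, 1, 0, 4, 2, 3]
After 7 (swap(1, 2)): [5, 0, 1, 4, 2, 3]
After 8 (swap(5, 0)): [3, 0, 1, 4, 2, 5]
After 9 (swap(1, 0)): [0, 3, 1, 4, 2, 5]
After 10 (reverse(3, 4)): [0, 3, 1, 2, 4, 5]
After 11 (reverse(0, 1)): [3, 0, 1, 2, 4, 5]
After 12 (swap(5, 1)): [3, 5, 1, 2, 4, 0]
After 13 (reverse(1, 3)): [3, 2, 1, 5, 4, 0]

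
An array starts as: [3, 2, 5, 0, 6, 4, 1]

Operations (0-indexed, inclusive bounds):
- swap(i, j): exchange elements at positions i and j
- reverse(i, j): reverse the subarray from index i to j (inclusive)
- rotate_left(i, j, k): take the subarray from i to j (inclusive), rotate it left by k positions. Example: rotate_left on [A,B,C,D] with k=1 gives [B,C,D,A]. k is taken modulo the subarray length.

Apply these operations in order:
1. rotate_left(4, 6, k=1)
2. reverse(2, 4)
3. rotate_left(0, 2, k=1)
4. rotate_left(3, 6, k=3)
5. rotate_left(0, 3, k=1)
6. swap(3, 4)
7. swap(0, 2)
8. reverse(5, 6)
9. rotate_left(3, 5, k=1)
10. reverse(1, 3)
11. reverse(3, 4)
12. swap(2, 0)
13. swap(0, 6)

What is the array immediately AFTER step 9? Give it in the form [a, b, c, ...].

Answer: [6, 3, 4, 2, 1, 0, 5]

Derivation:
After 1 (rotate_left(4, 6, k=1)): [3, 2, 5, 0, 4, 1, 6]
After 2 (reverse(2, 4)): [3, 2, 4, 0, 5, 1, 6]
After 3 (rotate_left(0, 2, k=1)): [2, 4, 3, 0, 5, 1, 6]
After 4 (rotate_left(3, 6, k=3)): [2, 4, 3, 6, 0, 5, 1]
After 5 (rotate_left(0, 3, k=1)): [4, 3, 6, 2, 0, 5, 1]
After 6 (swap(3, 4)): [4, 3, 6, 0, 2, 5, 1]
After 7 (swap(0, 2)): [6, 3, 4, 0, 2, 5, 1]
After 8 (reverse(5, 6)): [6, 3, 4, 0, 2, 1, 5]
After 9 (rotate_left(3, 5, k=1)): [6, 3, 4, 2, 1, 0, 5]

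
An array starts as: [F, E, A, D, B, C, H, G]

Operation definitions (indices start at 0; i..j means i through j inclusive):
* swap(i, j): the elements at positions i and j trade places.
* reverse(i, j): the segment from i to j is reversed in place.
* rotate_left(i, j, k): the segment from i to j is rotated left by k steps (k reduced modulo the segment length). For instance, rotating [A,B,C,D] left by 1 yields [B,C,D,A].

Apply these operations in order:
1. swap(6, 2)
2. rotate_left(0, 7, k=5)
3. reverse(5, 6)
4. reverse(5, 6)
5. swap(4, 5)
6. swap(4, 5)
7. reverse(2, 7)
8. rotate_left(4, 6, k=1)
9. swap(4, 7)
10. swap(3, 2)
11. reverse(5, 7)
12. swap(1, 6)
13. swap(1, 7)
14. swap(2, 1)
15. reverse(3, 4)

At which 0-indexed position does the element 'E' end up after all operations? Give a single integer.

Answer: 5

Derivation:
After 1 (swap(6, 2)): [F, E, H, D, B, C, A, G]
After 2 (rotate_left(0, 7, k=5)): [C, A, G, F, E, H, D, B]
After 3 (reverse(5, 6)): [C, A, G, F, E, D, H, B]
After 4 (reverse(5, 6)): [C, A, G, F, E, H, D, B]
After 5 (swap(4, 5)): [C, A, G, F, H, E, D, B]
After 6 (swap(4, 5)): [C, A, G, F, E, H, D, B]
After 7 (reverse(2, 7)): [C, A, B, D, H, E, F, G]
After 8 (rotate_left(4, 6, k=1)): [C, A, B, D, E, F, H, G]
After 9 (swap(4, 7)): [C, A, B, D, G, F, H, E]
After 10 (swap(3, 2)): [C, A, D, B, G, F, H, E]
After 11 (reverse(5, 7)): [C, A, D, B, G, E, H, F]
After 12 (swap(1, 6)): [C, H, D, B, G, E, A, F]
After 13 (swap(1, 7)): [C, F, D, B, G, E, A, H]
After 14 (swap(2, 1)): [C, D, F, B, G, E, A, H]
After 15 (reverse(3, 4)): [C, D, F, G, B, E, A, H]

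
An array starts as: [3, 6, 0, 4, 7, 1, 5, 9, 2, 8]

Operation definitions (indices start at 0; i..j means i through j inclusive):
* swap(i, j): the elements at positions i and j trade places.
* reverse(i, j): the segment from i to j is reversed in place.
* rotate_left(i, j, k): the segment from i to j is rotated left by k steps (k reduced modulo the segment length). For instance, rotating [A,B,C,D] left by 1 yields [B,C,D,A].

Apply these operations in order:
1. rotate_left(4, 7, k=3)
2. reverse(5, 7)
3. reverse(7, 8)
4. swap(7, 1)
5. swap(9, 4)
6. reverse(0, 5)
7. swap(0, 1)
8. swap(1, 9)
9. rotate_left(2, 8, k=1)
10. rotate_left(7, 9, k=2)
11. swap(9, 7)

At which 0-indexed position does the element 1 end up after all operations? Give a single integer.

Answer: 5

Derivation:
After 1 (rotate_left(4, 7, k=3)): [3, 6, 0, 4, 9, 7, 1, 5, 2, 8]
After 2 (reverse(5, 7)): [3, 6, 0, 4, 9, 5, 1, 7, 2, 8]
After 3 (reverse(7, 8)): [3, 6, 0, 4, 9, 5, 1, 2, 7, 8]
After 4 (swap(7, 1)): [3, 2, 0, 4, 9, 5, 1, 6, 7, 8]
After 5 (swap(9, 4)): [3, 2, 0, 4, 8, 5, 1, 6, 7, 9]
After 6 (reverse(0, 5)): [5, 8, 4, 0, 2, 3, 1, 6, 7, 9]
After 7 (swap(0, 1)): [8, 5, 4, 0, 2, 3, 1, 6, 7, 9]
After 8 (swap(1, 9)): [8, 9, 4, 0, 2, 3, 1, 6, 7, 5]
After 9 (rotate_left(2, 8, k=1)): [8, 9, 0, 2, 3, 1, 6, 7, 4, 5]
After 10 (rotate_left(7, 9, k=2)): [8, 9, 0, 2, 3, 1, 6, 5, 7, 4]
After 11 (swap(9, 7)): [8, 9, 0, 2, 3, 1, 6, 4, 7, 5]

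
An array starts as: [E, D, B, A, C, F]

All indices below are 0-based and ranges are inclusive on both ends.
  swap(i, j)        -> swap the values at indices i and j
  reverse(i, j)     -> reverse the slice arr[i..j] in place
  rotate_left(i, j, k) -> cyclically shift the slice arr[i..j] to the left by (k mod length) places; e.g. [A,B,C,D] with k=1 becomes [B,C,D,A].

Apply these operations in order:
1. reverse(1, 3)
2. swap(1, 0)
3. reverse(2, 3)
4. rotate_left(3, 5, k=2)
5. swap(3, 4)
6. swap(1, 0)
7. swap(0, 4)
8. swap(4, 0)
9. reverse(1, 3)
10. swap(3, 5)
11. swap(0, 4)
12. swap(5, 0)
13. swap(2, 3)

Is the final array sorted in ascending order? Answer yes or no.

Answer: yes

Derivation:
After 1 (reverse(1, 3)): [E, A, B, D, C, F]
After 2 (swap(1, 0)): [A, E, B, D, C, F]
After 3 (reverse(2, 3)): [A, E, D, B, C, F]
After 4 (rotate_left(3, 5, k=2)): [A, E, D, F, B, C]
After 5 (swap(3, 4)): [A, E, D, B, F, C]
After 6 (swap(1, 0)): [E, A, D, B, F, C]
After 7 (swap(0, 4)): [F, A, D, B, E, C]
After 8 (swap(4, 0)): [E, A, D, B, F, C]
After 9 (reverse(1, 3)): [E, B, D, A, F, C]
After 10 (swap(3, 5)): [E, B, D, C, F, A]
After 11 (swap(0, 4)): [F, B, D, C, E, A]
After 12 (swap(5, 0)): [A, B, D, C, E, F]
After 13 (swap(2, 3)): [A, B, C, D, E, F]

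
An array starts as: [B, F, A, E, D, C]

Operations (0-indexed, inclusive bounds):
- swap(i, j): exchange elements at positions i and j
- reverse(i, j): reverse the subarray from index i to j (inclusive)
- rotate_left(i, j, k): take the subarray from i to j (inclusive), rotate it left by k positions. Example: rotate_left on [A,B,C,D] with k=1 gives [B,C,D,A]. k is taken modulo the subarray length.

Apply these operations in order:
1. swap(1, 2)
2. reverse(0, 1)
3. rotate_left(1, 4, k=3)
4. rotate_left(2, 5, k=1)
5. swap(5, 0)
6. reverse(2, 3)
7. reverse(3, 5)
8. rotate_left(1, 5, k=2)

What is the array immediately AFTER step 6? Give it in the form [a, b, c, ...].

After 1 (swap(1, 2)): [B, A, F, E, D, C]
After 2 (reverse(0, 1)): [A, B, F, E, D, C]
After 3 (rotate_left(1, 4, k=3)): [A, D, B, F, E, C]
After 4 (rotate_left(2, 5, k=1)): [A, D, F, E, C, B]
After 5 (swap(5, 0)): [B, D, F, E, C, A]
After 6 (reverse(2, 3)): [B, D, E, F, C, A]

Answer: [B, D, E, F, C, A]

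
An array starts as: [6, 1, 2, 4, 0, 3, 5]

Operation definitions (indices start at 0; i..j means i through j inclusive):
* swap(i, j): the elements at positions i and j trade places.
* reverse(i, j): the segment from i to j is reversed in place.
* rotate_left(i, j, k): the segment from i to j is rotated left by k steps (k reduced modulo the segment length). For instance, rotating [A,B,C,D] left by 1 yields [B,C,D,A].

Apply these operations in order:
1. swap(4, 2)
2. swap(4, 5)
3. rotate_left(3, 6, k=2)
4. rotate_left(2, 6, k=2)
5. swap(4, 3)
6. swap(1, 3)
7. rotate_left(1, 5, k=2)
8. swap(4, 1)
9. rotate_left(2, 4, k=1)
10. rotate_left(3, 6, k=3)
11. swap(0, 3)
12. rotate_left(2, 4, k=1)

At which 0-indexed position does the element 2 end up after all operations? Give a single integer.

Answer: 0

Derivation:
After 1 (swap(4, 2)): [6, 1, 0, 4, 2, 3, 5]
After 2 (swap(4, 5)): [6, 1, 0, 4, 3, 2, 5]
After 3 (rotate_left(3, 6, k=2)): [6, 1, 0, 2, 5, 4, 3]
After 4 (rotate_left(2, 6, k=2)): [6, 1, 5, 4, 3, 0, 2]
After 5 (swap(4, 3)): [6, 1, 5, 3, 4, 0, 2]
After 6 (swap(1, 3)): [6, 3, 5, 1, 4, 0, 2]
After 7 (rotate_left(1, 5, k=2)): [6, 1, 4, 0, 3, 5, 2]
After 8 (swap(4, 1)): [6, 3, 4, 0, 1, 5, 2]
After 9 (rotate_left(2, 4, k=1)): [6, 3, 0, 1, 4, 5, 2]
After 10 (rotate_left(3, 6, k=3)): [6, 3, 0, 2, 1, 4, 5]
After 11 (swap(0, 3)): [2, 3, 0, 6, 1, 4, 5]
After 12 (rotate_left(2, 4, k=1)): [2, 3, 6, 1, 0, 4, 5]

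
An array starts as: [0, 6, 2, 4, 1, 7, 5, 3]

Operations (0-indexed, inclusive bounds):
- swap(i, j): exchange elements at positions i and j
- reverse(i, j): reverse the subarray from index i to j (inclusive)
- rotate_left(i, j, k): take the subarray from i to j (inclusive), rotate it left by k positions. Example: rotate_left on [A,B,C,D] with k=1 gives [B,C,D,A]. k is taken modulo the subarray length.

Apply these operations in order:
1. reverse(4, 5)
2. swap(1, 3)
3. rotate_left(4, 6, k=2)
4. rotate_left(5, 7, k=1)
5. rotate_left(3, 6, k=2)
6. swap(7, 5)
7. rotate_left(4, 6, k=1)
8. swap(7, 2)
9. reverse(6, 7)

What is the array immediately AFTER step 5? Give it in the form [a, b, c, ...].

After 1 (reverse(4, 5)): [0, 6, 2, 4, 7, 1, 5, 3]
After 2 (swap(1, 3)): [0, 4, 2, 6, 7, 1, 5, 3]
After 3 (rotate_left(4, 6, k=2)): [0, 4, 2, 6, 5, 7, 1, 3]
After 4 (rotate_left(5, 7, k=1)): [0, 4, 2, 6, 5, 1, 3, 7]
After 5 (rotate_left(3, 6, k=2)): [0, 4, 2, 1, 3, 6, 5, 7]

Answer: [0, 4, 2, 1, 3, 6, 5, 7]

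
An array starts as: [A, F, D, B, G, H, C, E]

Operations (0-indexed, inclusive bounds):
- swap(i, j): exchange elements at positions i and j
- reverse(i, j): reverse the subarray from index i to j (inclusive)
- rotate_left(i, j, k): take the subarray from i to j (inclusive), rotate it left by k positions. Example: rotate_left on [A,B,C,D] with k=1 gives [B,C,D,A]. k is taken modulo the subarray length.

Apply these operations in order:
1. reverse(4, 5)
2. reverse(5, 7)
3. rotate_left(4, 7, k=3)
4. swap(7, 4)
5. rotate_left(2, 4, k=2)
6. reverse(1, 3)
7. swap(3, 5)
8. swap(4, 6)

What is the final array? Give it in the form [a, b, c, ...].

After 1 (reverse(4, 5)): [A, F, D, B, H, G, C, E]
After 2 (reverse(5, 7)): [A, F, D, B, H, E, C, G]
After 3 (rotate_left(4, 7, k=3)): [A, F, D, B, G, H, E, C]
After 4 (swap(7, 4)): [A, F, D, B, C, H, E, G]
After 5 (rotate_left(2, 4, k=2)): [A, F, C, D, B, H, E, G]
After 6 (reverse(1, 3)): [A, D, C, F, B, H, E, G]
After 7 (swap(3, 5)): [A, D, C, H, B, F, E, G]
After 8 (swap(4, 6)): [A, D, C, H, E, F, B, G]

Answer: [A, D, C, H, E, F, B, G]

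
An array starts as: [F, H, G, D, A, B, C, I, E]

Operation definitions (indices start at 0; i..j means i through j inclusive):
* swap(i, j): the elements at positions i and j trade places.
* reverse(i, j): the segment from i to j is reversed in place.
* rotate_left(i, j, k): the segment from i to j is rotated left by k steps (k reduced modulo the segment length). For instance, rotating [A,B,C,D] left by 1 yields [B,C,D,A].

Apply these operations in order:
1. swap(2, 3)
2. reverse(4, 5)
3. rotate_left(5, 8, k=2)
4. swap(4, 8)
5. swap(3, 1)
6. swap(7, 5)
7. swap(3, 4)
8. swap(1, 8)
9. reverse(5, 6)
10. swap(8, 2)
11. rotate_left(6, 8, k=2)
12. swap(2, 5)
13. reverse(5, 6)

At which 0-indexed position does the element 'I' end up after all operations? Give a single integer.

After 1 (swap(2, 3)): [F, H, D, G, A, B, C, I, E]
After 2 (reverse(4, 5)): [F, H, D, G, B, A, C, I, E]
After 3 (rotate_left(5, 8, k=2)): [F, H, D, G, B, I, E, A, C]
After 4 (swap(4, 8)): [F, H, D, G, C, I, E, A, B]
After 5 (swap(3, 1)): [F, G, D, H, C, I, E, A, B]
After 6 (swap(7, 5)): [F, G, D, H, C, A, E, I, B]
After 7 (swap(3, 4)): [F, G, D, C, H, A, E, I, B]
After 8 (swap(1, 8)): [F, B, D, C, H, A, E, I, G]
After 9 (reverse(5, 6)): [F, B, D, C, H, E, A, I, G]
After 10 (swap(8, 2)): [F, B, G, C, H, E, A, I, D]
After 11 (rotate_left(6, 8, k=2)): [F, B, G, C, H, E, D, A, I]
After 12 (swap(2, 5)): [F, B, E, C, H, G, D, A, I]
After 13 (reverse(5, 6)): [F, B, E, C, H, D, G, A, I]

Answer: 8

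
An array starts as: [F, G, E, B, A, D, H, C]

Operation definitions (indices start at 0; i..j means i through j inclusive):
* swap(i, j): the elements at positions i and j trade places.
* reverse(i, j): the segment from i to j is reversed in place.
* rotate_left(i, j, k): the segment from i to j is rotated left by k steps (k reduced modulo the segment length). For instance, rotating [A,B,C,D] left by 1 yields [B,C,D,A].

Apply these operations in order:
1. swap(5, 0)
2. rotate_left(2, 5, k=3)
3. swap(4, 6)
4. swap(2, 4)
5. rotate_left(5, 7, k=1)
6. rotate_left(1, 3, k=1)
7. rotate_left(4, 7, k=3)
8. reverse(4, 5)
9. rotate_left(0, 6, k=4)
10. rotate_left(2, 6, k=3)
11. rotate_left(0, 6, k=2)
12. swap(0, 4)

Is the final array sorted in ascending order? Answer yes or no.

Answer: no

Derivation:
After 1 (swap(5, 0)): [D, G, E, B, A, F, H, C]
After 2 (rotate_left(2, 5, k=3)): [D, G, F, E, B, A, H, C]
After 3 (swap(4, 6)): [D, G, F, E, H, A, B, C]
After 4 (swap(2, 4)): [D, G, H, E, F, A, B, C]
After 5 (rotate_left(5, 7, k=1)): [D, G, H, E, F, B, C, A]
After 6 (rotate_left(1, 3, k=1)): [D, H, E, G, F, B, C, A]
After 7 (rotate_left(4, 7, k=3)): [D, H, E, G, A, F, B, C]
After 8 (reverse(4, 5)): [D, H, E, G, F, A, B, C]
After 9 (rotate_left(0, 6, k=4)): [F, A, B, D, H, E, G, C]
After 10 (rotate_left(2, 6, k=3)): [F, A, E, G, B, D, H, C]
After 11 (rotate_left(0, 6, k=2)): [E, G, B, D, H, F, A, C]
After 12 (swap(0, 4)): [H, G, B, D, E, F, A, C]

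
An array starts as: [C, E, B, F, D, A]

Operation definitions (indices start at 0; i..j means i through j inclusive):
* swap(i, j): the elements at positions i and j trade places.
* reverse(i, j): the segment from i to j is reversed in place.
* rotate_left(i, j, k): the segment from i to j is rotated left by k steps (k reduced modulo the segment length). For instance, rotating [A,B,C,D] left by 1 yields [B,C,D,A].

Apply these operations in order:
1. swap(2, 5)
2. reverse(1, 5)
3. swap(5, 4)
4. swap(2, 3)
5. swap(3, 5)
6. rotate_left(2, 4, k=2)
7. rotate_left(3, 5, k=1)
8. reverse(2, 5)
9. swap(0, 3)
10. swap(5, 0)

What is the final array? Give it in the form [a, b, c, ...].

Answer: [E, B, F, C, A, D]

Derivation:
After 1 (swap(2, 5)): [C, E, A, F, D, B]
After 2 (reverse(1, 5)): [C, B, D, F, A, E]
After 3 (swap(5, 4)): [C, B, D, F, E, A]
After 4 (swap(2, 3)): [C, B, F, D, E, A]
After 5 (swap(3, 5)): [C, B, F, A, E, D]
After 6 (rotate_left(2, 4, k=2)): [C, B, E, F, A, D]
After 7 (rotate_left(3, 5, k=1)): [C, B, E, A, D, F]
After 8 (reverse(2, 5)): [C, B, F, D, A, E]
After 9 (swap(0, 3)): [D, B, F, C, A, E]
After 10 (swap(5, 0)): [E, B, F, C, A, D]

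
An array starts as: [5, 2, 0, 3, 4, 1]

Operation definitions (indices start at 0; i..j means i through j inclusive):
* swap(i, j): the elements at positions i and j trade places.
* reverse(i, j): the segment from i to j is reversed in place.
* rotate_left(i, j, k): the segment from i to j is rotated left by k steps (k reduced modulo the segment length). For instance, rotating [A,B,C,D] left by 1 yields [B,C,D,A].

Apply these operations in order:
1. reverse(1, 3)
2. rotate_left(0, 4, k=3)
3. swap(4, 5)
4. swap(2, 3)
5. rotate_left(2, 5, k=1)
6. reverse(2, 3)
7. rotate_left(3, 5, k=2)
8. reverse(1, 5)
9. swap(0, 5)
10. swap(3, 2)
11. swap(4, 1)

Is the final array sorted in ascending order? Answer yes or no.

Answer: no

Derivation:
After 1 (reverse(1, 3)): [5, 3, 0, 2, 4, 1]
After 2 (rotate_left(0, 4, k=3)): [2, 4, 5, 3, 0, 1]
After 3 (swap(4, 5)): [2, 4, 5, 3, 1, 0]
After 4 (swap(2, 3)): [2, 4, 3, 5, 1, 0]
After 5 (rotate_left(2, 5, k=1)): [2, 4, 5, 1, 0, 3]
After 6 (reverse(2, 3)): [2, 4, 1, 5, 0, 3]
After 7 (rotate_left(3, 5, k=2)): [2, 4, 1, 3, 5, 0]
After 8 (reverse(1, 5)): [2, 0, 5, 3, 1, 4]
After 9 (swap(0, 5)): [4, 0, 5, 3, 1, 2]
After 10 (swap(3, 2)): [4, 0, 3, 5, 1, 2]
After 11 (swap(4, 1)): [4, 1, 3, 5, 0, 2]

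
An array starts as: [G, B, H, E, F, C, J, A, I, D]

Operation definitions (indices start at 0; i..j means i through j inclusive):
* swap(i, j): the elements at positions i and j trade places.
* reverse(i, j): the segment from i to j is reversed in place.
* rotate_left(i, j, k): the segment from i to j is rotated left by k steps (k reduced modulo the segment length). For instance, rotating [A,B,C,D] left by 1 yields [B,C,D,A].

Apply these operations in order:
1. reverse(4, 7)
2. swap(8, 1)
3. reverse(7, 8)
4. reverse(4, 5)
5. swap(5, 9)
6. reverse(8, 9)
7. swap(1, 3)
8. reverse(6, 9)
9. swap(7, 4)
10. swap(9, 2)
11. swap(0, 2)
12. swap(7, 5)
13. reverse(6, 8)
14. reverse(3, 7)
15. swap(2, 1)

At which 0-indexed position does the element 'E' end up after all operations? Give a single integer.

Answer: 2

Derivation:
After 1 (reverse(4, 7)): [G, B, H, E, A, J, C, F, I, D]
After 2 (swap(8, 1)): [G, I, H, E, A, J, C, F, B, D]
After 3 (reverse(7, 8)): [G, I, H, E, A, J, C, B, F, D]
After 4 (reverse(4, 5)): [G, I, H, E, J, A, C, B, F, D]
After 5 (swap(5, 9)): [G, I, H, E, J, D, C, B, F, A]
After 6 (reverse(8, 9)): [G, I, H, E, J, D, C, B, A, F]
After 7 (swap(1, 3)): [G, E, H, I, J, D, C, B, A, F]
After 8 (reverse(6, 9)): [G, E, H, I, J, D, F, A, B, C]
After 9 (swap(7, 4)): [G, E, H, I, A, D, F, J, B, C]
After 10 (swap(9, 2)): [G, E, C, I, A, D, F, J, B, H]
After 11 (swap(0, 2)): [C, E, G, I, A, D, F, J, B, H]
After 12 (swap(7, 5)): [C, E, G, I, A, J, F, D, B, H]
After 13 (reverse(6, 8)): [C, E, G, I, A, J, B, D, F, H]
After 14 (reverse(3, 7)): [C, E, G, D, B, J, A, I, F, H]
After 15 (swap(2, 1)): [C, G, E, D, B, J, A, I, F, H]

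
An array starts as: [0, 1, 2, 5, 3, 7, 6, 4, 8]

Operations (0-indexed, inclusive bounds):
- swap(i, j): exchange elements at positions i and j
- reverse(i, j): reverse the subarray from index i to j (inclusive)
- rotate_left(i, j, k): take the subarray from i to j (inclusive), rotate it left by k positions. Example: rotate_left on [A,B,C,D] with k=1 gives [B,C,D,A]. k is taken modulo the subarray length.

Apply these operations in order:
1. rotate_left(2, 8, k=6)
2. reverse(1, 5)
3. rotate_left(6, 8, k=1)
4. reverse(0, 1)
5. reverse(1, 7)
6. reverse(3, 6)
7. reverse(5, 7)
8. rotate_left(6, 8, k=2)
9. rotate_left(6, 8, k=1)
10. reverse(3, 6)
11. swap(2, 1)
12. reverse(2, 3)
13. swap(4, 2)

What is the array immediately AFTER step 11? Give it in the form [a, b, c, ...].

After 1 (rotate_left(2, 8, k=6)): [0, 1, 8, 2, 5, 3, 7, 6, 4]
After 2 (reverse(1, 5)): [0, 3, 5, 2, 8, 1, 7, 6, 4]
After 3 (rotate_left(6, 8, k=1)): [0, 3, 5, 2, 8, 1, 6, 4, 7]
After 4 (reverse(0, 1)): [3, 0, 5, 2, 8, 1, 6, 4, 7]
After 5 (reverse(1, 7)): [3, 4, 6, 1, 8, 2, 5, 0, 7]
After 6 (reverse(3, 6)): [3, 4, 6, 5, 2, 8, 1, 0, 7]
After 7 (reverse(5, 7)): [3, 4, 6, 5, 2, 0, 1, 8, 7]
After 8 (rotate_left(6, 8, k=2)): [3, 4, 6, 5, 2, 0, 7, 1, 8]
After 9 (rotate_left(6, 8, k=1)): [3, 4, 6, 5, 2, 0, 1, 8, 7]
After 10 (reverse(3, 6)): [3, 4, 6, 1, 0, 2, 5, 8, 7]
After 11 (swap(2, 1)): [3, 6, 4, 1, 0, 2, 5, 8, 7]

Answer: [3, 6, 4, 1, 0, 2, 5, 8, 7]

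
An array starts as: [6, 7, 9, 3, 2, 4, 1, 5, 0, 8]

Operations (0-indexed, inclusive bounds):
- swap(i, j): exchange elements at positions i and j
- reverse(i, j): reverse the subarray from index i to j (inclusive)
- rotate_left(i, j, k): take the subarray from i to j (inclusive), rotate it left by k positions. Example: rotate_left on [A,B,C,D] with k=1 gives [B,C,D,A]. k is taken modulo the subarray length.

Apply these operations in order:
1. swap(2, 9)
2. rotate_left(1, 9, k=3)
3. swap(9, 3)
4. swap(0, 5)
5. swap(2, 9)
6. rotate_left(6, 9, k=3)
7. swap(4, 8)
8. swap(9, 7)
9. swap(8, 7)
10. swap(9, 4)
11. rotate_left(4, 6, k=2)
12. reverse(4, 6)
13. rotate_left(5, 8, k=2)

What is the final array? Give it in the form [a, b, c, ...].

Answer: [0, 2, 1, 3, 6, 5, 8, 9, 4, 7]

Derivation:
After 1 (swap(2, 9)): [6, 7, 8, 3, 2, 4, 1, 5, 0, 9]
After 2 (rotate_left(1, 9, k=3)): [6, 2, 4, 1, 5, 0, 9, 7, 8, 3]
After 3 (swap(9, 3)): [6, 2, 4, 3, 5, 0, 9, 7, 8, 1]
After 4 (swap(0, 5)): [0, 2, 4, 3, 5, 6, 9, 7, 8, 1]
After 5 (swap(2, 9)): [0, 2, 1, 3, 5, 6, 9, 7, 8, 4]
After 6 (rotate_left(6, 9, k=3)): [0, 2, 1, 3, 5, 6, 4, 9, 7, 8]
After 7 (swap(4, 8)): [0, 2, 1, 3, 7, 6, 4, 9, 5, 8]
After 8 (swap(9, 7)): [0, 2, 1, 3, 7, 6, 4, 8, 5, 9]
After 9 (swap(8, 7)): [0, 2, 1, 3, 7, 6, 4, 5, 8, 9]
After 10 (swap(9, 4)): [0, 2, 1, 3, 9, 6, 4, 5, 8, 7]
After 11 (rotate_left(4, 6, k=2)): [0, 2, 1, 3, 4, 9, 6, 5, 8, 7]
After 12 (reverse(4, 6)): [0, 2, 1, 3, 6, 9, 4, 5, 8, 7]
After 13 (rotate_left(5, 8, k=2)): [0, 2, 1, 3, 6, 5, 8, 9, 4, 7]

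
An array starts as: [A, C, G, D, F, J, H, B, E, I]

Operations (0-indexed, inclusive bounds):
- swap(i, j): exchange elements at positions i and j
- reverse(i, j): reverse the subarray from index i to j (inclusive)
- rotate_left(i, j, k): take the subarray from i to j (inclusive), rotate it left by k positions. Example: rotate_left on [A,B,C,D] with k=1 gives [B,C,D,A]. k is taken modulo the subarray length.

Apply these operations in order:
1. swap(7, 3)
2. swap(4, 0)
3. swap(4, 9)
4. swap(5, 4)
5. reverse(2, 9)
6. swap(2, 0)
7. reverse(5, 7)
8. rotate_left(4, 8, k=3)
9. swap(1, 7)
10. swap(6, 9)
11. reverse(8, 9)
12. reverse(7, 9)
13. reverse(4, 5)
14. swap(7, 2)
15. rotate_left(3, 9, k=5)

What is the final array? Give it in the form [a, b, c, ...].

After 1 (swap(7, 3)): [A, C, G, B, F, J, H, D, E, I]
After 2 (swap(4, 0)): [F, C, G, B, A, J, H, D, E, I]
After 3 (swap(4, 9)): [F, C, G, B, I, J, H, D, E, A]
After 4 (swap(5, 4)): [F, C, G, B, J, I, H, D, E, A]
After 5 (reverse(2, 9)): [F, C, A, E, D, H, I, J, B, G]
After 6 (swap(2, 0)): [A, C, F, E, D, H, I, J, B, G]
After 7 (reverse(5, 7)): [A, C, F, E, D, J, I, H, B, G]
After 8 (rotate_left(4, 8, k=3)): [A, C, F, E, H, B, D, J, I, G]
After 9 (swap(1, 7)): [A, J, F, E, H, B, D, C, I, G]
After 10 (swap(6, 9)): [A, J, F, E, H, B, G, C, I, D]
After 11 (reverse(8, 9)): [A, J, F, E, H, B, G, C, D, I]
After 12 (reverse(7, 9)): [A, J, F, E, H, B, G, I, D, C]
After 13 (reverse(4, 5)): [A, J, F, E, B, H, G, I, D, C]
After 14 (swap(7, 2)): [A, J, I, E, B, H, G, F, D, C]
After 15 (rotate_left(3, 9, k=5)): [A, J, I, D, C, E, B, H, G, F]

Answer: [A, J, I, D, C, E, B, H, G, F]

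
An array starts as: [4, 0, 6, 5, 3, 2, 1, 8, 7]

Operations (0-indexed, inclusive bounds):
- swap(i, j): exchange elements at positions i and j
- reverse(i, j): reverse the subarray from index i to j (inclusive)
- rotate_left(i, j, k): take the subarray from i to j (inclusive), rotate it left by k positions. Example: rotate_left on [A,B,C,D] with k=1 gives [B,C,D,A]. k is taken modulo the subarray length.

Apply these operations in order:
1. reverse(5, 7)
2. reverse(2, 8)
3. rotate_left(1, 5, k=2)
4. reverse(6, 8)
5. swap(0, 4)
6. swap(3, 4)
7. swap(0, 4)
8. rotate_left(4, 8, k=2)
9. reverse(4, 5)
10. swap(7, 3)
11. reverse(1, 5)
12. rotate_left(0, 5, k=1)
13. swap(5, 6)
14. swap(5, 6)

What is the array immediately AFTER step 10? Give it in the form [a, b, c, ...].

Answer: [8, 2, 1, 0, 5, 6, 3, 4, 7]

Derivation:
After 1 (reverse(5, 7)): [4, 0, 6, 5, 3, 8, 1, 2, 7]
After 2 (reverse(2, 8)): [4, 0, 7, 2, 1, 8, 3, 5, 6]
After 3 (rotate_left(1, 5, k=2)): [4, 2, 1, 8, 0, 7, 3, 5, 6]
After 4 (reverse(6, 8)): [4, 2, 1, 8, 0, 7, 6, 5, 3]
After 5 (swap(0, 4)): [0, 2, 1, 8, 4, 7, 6, 5, 3]
After 6 (swap(3, 4)): [0, 2, 1, 4, 8, 7, 6, 5, 3]
After 7 (swap(0, 4)): [8, 2, 1, 4, 0, 7, 6, 5, 3]
After 8 (rotate_left(4, 8, k=2)): [8, 2, 1, 4, 6, 5, 3, 0, 7]
After 9 (reverse(4, 5)): [8, 2, 1, 4, 5, 6, 3, 0, 7]
After 10 (swap(7, 3)): [8, 2, 1, 0, 5, 6, 3, 4, 7]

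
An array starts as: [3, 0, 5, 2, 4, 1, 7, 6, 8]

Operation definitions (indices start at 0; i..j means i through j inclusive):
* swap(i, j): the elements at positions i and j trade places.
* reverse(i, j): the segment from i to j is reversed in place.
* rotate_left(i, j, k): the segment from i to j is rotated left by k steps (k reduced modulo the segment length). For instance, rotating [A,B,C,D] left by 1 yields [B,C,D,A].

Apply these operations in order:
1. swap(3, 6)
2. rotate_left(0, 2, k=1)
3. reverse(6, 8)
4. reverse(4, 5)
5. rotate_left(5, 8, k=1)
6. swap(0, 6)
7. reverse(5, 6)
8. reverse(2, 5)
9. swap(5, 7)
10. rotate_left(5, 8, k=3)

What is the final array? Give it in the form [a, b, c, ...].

After 1 (swap(3, 6)): [3, 0, 5, 7, 4, 1, 2, 6, 8]
After 2 (rotate_left(0, 2, k=1)): [0, 5, 3, 7, 4, 1, 2, 6, 8]
After 3 (reverse(6, 8)): [0, 5, 3, 7, 4, 1, 8, 6, 2]
After 4 (reverse(4, 5)): [0, 5, 3, 7, 1, 4, 8, 6, 2]
After 5 (rotate_left(5, 8, k=1)): [0, 5, 3, 7, 1, 8, 6, 2, 4]
After 6 (swap(0, 6)): [6, 5, 3, 7, 1, 8, 0, 2, 4]
After 7 (reverse(5, 6)): [6, 5, 3, 7, 1, 0, 8, 2, 4]
After 8 (reverse(2, 5)): [6, 5, 0, 1, 7, 3, 8, 2, 4]
After 9 (swap(5, 7)): [6, 5, 0, 1, 7, 2, 8, 3, 4]
After 10 (rotate_left(5, 8, k=3)): [6, 5, 0, 1, 7, 4, 2, 8, 3]

Answer: [6, 5, 0, 1, 7, 4, 2, 8, 3]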